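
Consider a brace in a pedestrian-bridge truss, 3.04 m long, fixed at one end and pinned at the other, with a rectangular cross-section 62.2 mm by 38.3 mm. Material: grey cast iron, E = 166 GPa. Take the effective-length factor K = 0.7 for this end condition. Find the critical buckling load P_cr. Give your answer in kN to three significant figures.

Buckling occurs about the weak axis: I_min = h·b³/12 with b = 38.3 mm (the shorter side).
I_min = 62.2×38.3³/12 = 2.912×10^5 mm⁴
I = 2.912×10^5 mm⁴ = 2.912×10^-7 m⁴
Effective length L_e = K·L = 0.7 × 3.04 = 2.128 m
P_cr = π²EI / L_e² = π² × 166×10⁹ × 2.912×10^-7 / 2.128² = 1.054×10^5 N

P_cr ≈ 105 kN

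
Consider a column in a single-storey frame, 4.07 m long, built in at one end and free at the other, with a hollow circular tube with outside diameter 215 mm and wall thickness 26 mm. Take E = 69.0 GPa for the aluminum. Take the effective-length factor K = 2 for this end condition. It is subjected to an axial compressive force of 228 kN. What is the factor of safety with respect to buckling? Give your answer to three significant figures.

Inner diameter d_i = 215 − 2×26 = 163.0 mm
I = π(d_o⁴ − d_i⁴)/64 = π(215⁴ − 163.0⁴)/64 = 7.024×10^7 mm⁴
I = 7.024×10^7 mm⁴ = 7.024×10^-5 m⁴
Effective length L_e = K·L = 2 × 4.07 = 8.140 m
P_cr = π²EI / L_e² = π² × 69.0×10⁹ × 7.024×10^-5 / 8.140² = 7.219×10^5 N
Factor of safety n = P_cr / P = 721.87 / 228 = 3.17

n ≈ 3.17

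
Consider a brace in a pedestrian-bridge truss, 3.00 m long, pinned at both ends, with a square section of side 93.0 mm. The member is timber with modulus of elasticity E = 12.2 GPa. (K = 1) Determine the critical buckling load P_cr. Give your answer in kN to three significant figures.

I = a⁴/12 = 93.0⁴/12 = 6.234×10^6 mm⁴
I = 6.234×10^6 mm⁴ = 6.234×10^-6 m⁴
Effective length L_e = K·L = 1 × 3.00 = 3.000 m
P_cr = π²EI / L_e² = π² × 12.2×10⁹ × 6.234×10^-6 / 3.000² = 8.340×10^4 N

P_cr ≈ 83.4 kN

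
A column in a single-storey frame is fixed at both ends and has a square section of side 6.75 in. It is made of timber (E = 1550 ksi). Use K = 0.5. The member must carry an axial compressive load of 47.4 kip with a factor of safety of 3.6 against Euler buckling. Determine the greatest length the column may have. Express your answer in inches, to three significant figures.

L_max ≈ 249 in

I = a⁴/12 = 6.75⁴/12 = 173.0 in⁴
Required critical load P_cr = n·P = 3.6 × 47.4 = 170.6 kip = 1.706×10^5 lb
From P_cr = π²EI/(K·L)²:  L = (1/K)·√(π²EI/P_cr) = (1/0.5)·√(π²×1.55×10^6×173.0/1.706×10^5)
L = 249 in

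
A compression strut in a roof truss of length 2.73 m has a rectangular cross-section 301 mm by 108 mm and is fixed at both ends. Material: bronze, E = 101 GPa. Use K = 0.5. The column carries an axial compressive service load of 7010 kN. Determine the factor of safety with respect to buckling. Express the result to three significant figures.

n ≈ 2.41

Buckling occurs about the weak axis: I_min = h·b³/12 with b = 108 mm (the shorter side).
I_min = 301×108³/12 = 3.160×10^7 mm⁴
I = 3.160×10^7 mm⁴ = 3.160×10^-5 m⁴
Effective length L_e = K·L = 0.5 × 2.73 = 1.365 m
P_cr = π²EI / L_e² = π² × 101×10⁹ × 3.160×10^-5 / 1.365² = 1.690×10^7 N
Factor of safety n = P_cr / P = 16905 / 7010 = 2.41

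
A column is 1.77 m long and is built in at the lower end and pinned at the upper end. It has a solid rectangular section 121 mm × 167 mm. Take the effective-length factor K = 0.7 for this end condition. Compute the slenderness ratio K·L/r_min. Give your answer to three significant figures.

For a rectangle r_min = b/√12 = 121/√12 = 34.93 mm
L_e = K·L = 0.7 × 1.77 m = 1.239 m = 1239.0 mm
λ = L_e / r_min = 1239.0 / 34.93 = 35.5

λ ≈ 35.5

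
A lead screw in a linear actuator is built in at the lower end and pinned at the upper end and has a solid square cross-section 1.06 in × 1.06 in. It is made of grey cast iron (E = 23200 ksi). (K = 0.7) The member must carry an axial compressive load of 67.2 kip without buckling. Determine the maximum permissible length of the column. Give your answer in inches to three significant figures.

L_max ≈ 27.0 in

I = a⁴/12 = 1.06⁴/12 = 0.1052 in⁴
At the buckling limit P_cr = P = 6.720×10^4 lb
From P_cr = π²EI/(K·L)²:  L = (1/K)·√(π²EI/P_cr) = (1/0.7)·√(π²×2.32×10^7×0.1052/6.720×10^4)
L = 27.0 in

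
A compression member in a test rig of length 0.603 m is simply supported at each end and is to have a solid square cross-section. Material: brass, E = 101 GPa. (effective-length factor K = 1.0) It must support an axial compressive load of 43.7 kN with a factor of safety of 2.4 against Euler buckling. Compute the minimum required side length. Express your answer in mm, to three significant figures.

Required P_cr = n·P = 2.4 × 43.7 = 104.9 kN
L_e = K·L = 1 × 0.603 = 0.6030 m
Required I = P_cr·L_e²/(π²E) = 1.049×10^5 × 0.6030² / (π² × 1.01×10^11) = 3.826×10^-8 m⁴
I_req = 3.826×10^4 mm⁴
Solid square: I = a⁴/12  ⇒  a = (12I)^(1/4) = (12×3.826×10^4)^(1/4) = 26.0 mm

a ≈ 26.0 mm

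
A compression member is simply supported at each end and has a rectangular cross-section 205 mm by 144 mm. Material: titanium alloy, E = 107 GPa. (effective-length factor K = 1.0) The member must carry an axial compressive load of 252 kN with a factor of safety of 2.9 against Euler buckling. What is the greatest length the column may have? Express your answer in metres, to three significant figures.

Buckling occurs about the weak axis: I_min = h·b³/12 with b = 144 mm (the shorter side).
I_min = 205×144³/12 = 5.101×10^7 mm⁴
I = 5.101×10^-5 m⁴
Required critical load P_cr = n·P = 2.9 × 252 = 730.8 kN = 7.308×10^5 N
From P_cr = π²EI/(K·L)²:  L = (1/K)·√(π²EI/P_cr) = (1/1)·√(π²×1.07×10^11×5.101×10^-5/7.308×10^5)
L = 8.59 m

L_max ≈ 8.59 m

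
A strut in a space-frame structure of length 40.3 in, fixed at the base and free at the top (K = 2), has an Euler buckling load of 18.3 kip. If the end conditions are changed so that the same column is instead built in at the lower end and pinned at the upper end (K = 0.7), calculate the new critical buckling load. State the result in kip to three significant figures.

P_cr ∝ 1/K², so P_cr,new = P_cr,old × (K_old/K_new)² = 18.3 × (2/0.7)²
= 18.3 × 8.163 = 149 kip

P_cr ≈ 149 kip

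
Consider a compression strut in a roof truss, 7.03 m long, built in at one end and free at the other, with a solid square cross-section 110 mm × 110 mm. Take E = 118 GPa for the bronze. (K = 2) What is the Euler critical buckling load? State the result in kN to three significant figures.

P_cr ≈ 71.9 kN

I = a⁴/12 = 110⁴/12 = 1.220×10^7 mm⁴
I = 1.220×10^7 mm⁴ = 1.220×10^-5 m⁴
Effective length L_e = K·L = 2 × 7.03 = 14.06 m
P_cr = π²EI / L_e² = π² × 118×10⁹ × 1.220×10^-5 / 14.06² = 7.188×10^4 N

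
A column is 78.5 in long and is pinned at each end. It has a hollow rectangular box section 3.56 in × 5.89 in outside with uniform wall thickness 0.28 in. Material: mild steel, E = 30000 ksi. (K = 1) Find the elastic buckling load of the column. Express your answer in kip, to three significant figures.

P_cr ≈ 488 kip

Inner dimensions: h_i = 5.89 − 2×0.28 = 5.330 in, b_i = 3.56 − 2×0.28 = 3.000 in
Weak-axis I_min = (h_o·b_o³ − h_i·b_i³)/12 with b_o = 3.56, b_i = 3.000 in (shorter outer/inner sides).
I_min = (5.89×3.56³ − 5.330×3.000³)/12 = 10.15 in⁴
Effective length L_e = K·L = 1 × 78.5 = 78.50 in
P_cr = π²EI / L_e² = π² × 30000×10³ × 10.15 / 78.50² = 4.878×10^5 lb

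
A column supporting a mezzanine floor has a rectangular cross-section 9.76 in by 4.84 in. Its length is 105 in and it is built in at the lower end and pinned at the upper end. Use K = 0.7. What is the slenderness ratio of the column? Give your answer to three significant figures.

For a rectangle r_min = b/√12 = 4.84/√12 = 1.397 in
L_e = K·L = 0.7 × 105 = 73.50 in
λ = L_e / r_min = 73.500 / 1.397 = 52.6

λ ≈ 52.6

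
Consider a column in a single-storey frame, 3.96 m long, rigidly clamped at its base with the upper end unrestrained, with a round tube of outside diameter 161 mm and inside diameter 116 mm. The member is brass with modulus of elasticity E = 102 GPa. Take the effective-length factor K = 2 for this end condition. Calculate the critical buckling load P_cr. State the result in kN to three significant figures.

P_cr ≈ 387 kN

d_o = 161 mm, d_i = 116 mm
I = π(d_o⁴ − d_i⁴)/64 = π(161⁴ − 116.0⁴)/64 = 2.409×10^7 mm⁴
I = 2.409×10^7 mm⁴ = 2.409×10^-5 m⁴
Effective length L_e = K·L = 2 × 3.96 = 7.920 m
P_cr = π²EI / L_e² = π² × 102×10⁹ × 2.409×10^-5 / 7.920² = 3.867×10^5 N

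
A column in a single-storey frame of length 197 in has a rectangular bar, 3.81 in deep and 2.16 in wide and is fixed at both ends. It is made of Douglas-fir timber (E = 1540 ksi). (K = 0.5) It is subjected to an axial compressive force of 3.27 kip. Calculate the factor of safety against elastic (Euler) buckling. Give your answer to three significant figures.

n ≈ 1.53

Buckling occurs about the weak axis: I_min = h·b³/12 with b = 2.16 in (the shorter side).
I_min = 3.81×2.16³/12 = 3.200 in⁴
Effective length L_e = K·L = 0.5 × 197 = 98.50 in
P_cr = π²EI / L_e² = π² × 1540×10³ × 3.200 / 98.50² = 5.012×10^3 lb
Factor of safety n = P_cr / P = 5.0125 / 3.27 = 1.53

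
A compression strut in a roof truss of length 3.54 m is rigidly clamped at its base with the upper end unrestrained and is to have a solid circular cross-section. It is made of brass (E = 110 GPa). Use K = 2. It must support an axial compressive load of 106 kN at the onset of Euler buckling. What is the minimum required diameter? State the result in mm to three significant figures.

L_e = K·L = 2 × 3.54 = 7.080 m
Required I = P_cr·L_e²/(π²E) = 1.060×10^5 × 7.080² / (π² × 1.10×10^11) = 4.894×10^-6 m⁴
I_req = 4.894×10^6 mm⁴
Solid circle: I = πd⁴/64  ⇒  d = (64I/π)^(1/4) = (64×4.894×10^6/π)^(1/4) = 99.9 mm

d ≈ 99.9 mm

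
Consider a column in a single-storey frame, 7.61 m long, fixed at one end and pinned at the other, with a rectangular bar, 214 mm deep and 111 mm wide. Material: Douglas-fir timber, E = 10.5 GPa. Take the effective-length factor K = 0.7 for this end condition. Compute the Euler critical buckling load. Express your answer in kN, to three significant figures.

P_cr ≈ 89.1 kN

Buckling occurs about the weak axis: I_min = h·b³/12 with b = 111 mm (the shorter side).
I_min = 214×111³/12 = 2.439×10^7 mm⁴
I = 2.439×10^7 mm⁴ = 2.439×10^-5 m⁴
Effective length L_e = K·L = 0.7 × 7.61 = 5.327 m
P_cr = π²EI / L_e² = π² × 10.5×10⁹ × 2.439×10^-5 / 5.327² = 8.907×10^4 N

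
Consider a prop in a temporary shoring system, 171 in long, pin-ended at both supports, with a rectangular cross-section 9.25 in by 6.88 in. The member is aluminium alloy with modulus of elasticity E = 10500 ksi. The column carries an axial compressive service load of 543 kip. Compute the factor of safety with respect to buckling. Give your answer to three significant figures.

n ≈ 1.64

Buckling occurs about the weak axis: I_min = h·b³/12 with b = 6.88 in (the shorter side).
I_min = 9.25×6.88³/12 = 251.0 in⁴
Effective length L_e = K·L = 1 × 171 = 171.0 in
P_cr = π²EI / L_e² = π² × 10500×10³ × 251.0 / 171.0² = 8.897×10^5 lb
Factor of safety n = P_cr / P = 889.66 / 543 = 1.64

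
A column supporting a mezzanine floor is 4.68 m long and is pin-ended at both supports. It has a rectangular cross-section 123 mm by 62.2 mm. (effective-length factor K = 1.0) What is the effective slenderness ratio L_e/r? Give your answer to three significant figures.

For a rectangle r_min = b/√12 = 62.2/√12 = 17.96 mm
L_e = K·L = 1 × 4.68 m = 4.680 m = 4680.0 mm
λ = L_e / r_min = 4680.0 / 17.96 = 261

λ ≈ 261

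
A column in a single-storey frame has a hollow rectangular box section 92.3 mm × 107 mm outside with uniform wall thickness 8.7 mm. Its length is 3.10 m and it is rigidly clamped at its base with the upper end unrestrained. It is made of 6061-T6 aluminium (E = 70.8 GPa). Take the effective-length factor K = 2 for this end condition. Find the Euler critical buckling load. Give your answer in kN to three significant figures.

Inner dimensions: h_i = 107 − 2×8.7 = 89.60 mm, b_i = 92.3 − 2×8.7 = 74.90 mm
Weak-axis I_min = (h_o·b_o³ − h_i·b_i³)/12 with b_o = 92.3, b_i = 74.90 mm (shorter outer/inner sides).
I_min = (107×92.3³ − 89.60×74.90³)/12 = 3.874×10^6 mm⁴
I = 3.874×10^6 mm⁴ = 3.874×10^-6 m⁴
Effective length L_e = K·L = 2 × 3.10 = 6.200 m
P_cr = π²EI / L_e² = π² × 70.8×10⁹ × 3.874×10^-6 / 6.200² = 7.042×10^4 N

P_cr ≈ 70.4 kN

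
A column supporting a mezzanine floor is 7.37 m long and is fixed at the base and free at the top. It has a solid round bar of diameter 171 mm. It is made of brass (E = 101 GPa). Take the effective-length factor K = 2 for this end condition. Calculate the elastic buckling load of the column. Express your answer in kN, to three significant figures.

P_cr ≈ 193 kN

I = πd⁴/64 = π×171⁴/64 = 4.197×10^7 mm⁴
I = 4.197×10^7 mm⁴ = 4.197×10^-5 m⁴
Effective length L_e = K·L = 2 × 7.37 = 14.74 m
P_cr = π²EI / L_e² = π² × 101×10⁹ × 4.197×10^-5 / 14.74² = 1.926×10^5 N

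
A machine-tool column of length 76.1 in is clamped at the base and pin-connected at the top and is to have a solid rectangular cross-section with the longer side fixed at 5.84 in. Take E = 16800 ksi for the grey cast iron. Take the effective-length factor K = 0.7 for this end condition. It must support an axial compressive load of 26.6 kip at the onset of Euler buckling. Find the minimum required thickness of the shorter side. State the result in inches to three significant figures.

b ≈ 0.978 in

L_e = K·L = 0.7 × 76.1 = 53.27 in
Required I = P_cr·L_e²/(π²E) = 2.660×10^4 × 53.27² / (π² × 1.68×10^7) = 0.4552 in⁴
Rectangle, weak axis: I_min = h·b³/12 with h = 5.84 in fixed  ⇒  b = (12I/h)^(1/3) = 0.978 in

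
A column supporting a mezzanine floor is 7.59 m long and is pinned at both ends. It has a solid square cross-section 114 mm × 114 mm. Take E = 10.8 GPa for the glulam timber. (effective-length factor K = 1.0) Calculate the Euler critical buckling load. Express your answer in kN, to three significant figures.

P_cr ≈ 26.0 kN

I = a⁴/12 = 114⁴/12 = 1.407×10^7 mm⁴
I = 1.407×10^7 mm⁴ = 1.407×10^-5 m⁴
Effective length L_e = K·L = 1 × 7.59 = 7.590 m
P_cr = π²EI / L_e² = π² × 10.8×10⁹ × 1.407×10^-5 / 7.590² = 2.604×10^4 N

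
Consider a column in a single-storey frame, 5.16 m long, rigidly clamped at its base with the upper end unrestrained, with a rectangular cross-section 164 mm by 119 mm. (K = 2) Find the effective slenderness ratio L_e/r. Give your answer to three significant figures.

λ ≈ 300

For a rectangle r_min = b/√12 = 119/√12 = 34.35 mm
L_e = K·L = 2 × 5.16 m = 10.32 m = 10320 mm
λ = L_e / r_min = 10320 / 34.35 = 300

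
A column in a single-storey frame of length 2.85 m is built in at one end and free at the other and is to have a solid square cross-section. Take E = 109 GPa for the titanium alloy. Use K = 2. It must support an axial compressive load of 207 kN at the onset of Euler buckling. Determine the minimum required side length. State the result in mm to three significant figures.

a ≈ 93.1 mm

L_e = K·L = 2 × 2.85 = 5.700 m
Required I = P_cr·L_e²/(π²E) = 2.070×10^5 × 5.700² / (π² × 1.09×10^11) = 6.252×10^-6 m⁴
I_req = 6.252×10^6 mm⁴
Solid square: I = a⁴/12  ⇒  a = (12I)^(1/4) = (12×6.252×10^6)^(1/4) = 93.1 mm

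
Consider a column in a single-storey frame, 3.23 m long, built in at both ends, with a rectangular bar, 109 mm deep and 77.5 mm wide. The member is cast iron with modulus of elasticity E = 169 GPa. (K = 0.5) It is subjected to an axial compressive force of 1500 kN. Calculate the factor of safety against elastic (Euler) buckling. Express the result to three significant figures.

n ≈ 1.80

Buckling occurs about the weak axis: I_min = h·b³/12 with b = 77.5 mm (the shorter side).
I_min = 109×77.5³/12 = 4.228×10^6 mm⁴
I = 4.228×10^6 mm⁴ = 4.228×10^-6 m⁴
Effective length L_e = K·L = 0.5 × 3.23 = 1.615 m
P_cr = π²EI / L_e² = π² × 169×10⁹ × 4.228×10^-6 / 1.615² = 2.704×10^6 N
Factor of safety n = P_cr / P = 2703.9 / 1500 = 1.80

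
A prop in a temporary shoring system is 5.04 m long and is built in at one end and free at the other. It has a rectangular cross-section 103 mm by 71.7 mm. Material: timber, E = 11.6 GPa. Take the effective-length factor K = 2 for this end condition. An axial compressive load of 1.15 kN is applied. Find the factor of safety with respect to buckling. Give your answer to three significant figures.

n ≈ 3.10

Buckling occurs about the weak axis: I_min = h·b³/12 with b = 71.7 mm (the shorter side).
I_min = 103×71.7³/12 = 3.164×10^6 mm⁴
I = 3.164×10^6 mm⁴ = 3.164×10^-6 m⁴
Effective length L_e = K·L = 2 × 5.04 = 10.08 m
P_cr = π²EI / L_e² = π² × 11.6×10⁹ × 3.164×10^-6 / 10.08² = 3.565×10^3 N
Factor of safety n = P_cr / P = 3.5649 / 1.15 = 3.10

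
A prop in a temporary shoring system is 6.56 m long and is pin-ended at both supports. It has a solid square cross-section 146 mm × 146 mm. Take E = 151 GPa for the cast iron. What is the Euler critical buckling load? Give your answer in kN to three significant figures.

I = a⁴/12 = 146⁴/12 = 3.786×10^7 mm⁴
I = 3.786×10^7 mm⁴ = 3.786×10^-5 m⁴
Effective length L_e = K·L = 1 × 6.56 = 6.560 m
P_cr = π²EI / L_e² = π² × 151×10⁹ × 3.786×10^-5 / 6.560² = 1.311×10^6 N

P_cr ≈ 1310 kN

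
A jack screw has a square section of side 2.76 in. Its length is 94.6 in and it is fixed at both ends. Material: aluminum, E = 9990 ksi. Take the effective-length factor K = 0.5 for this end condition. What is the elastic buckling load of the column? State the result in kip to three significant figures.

I = a⁴/12 = 2.76⁴/12 = 4.836 in⁴
Effective length L_e = K·L = 0.5 × 94.6 = 47.30 in
P_cr = π²EI / L_e² = π² × 9990×10³ × 4.836 / 47.30² = 2.131×10^5 lb

P_cr ≈ 213 kip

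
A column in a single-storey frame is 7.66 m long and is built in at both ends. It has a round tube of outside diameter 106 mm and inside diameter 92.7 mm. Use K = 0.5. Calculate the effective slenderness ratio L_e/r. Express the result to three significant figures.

λ ≈ 109

d_o = 106 mm, d_i = 92.7 mm
I = π(d_o⁴ − d_i⁴)/64 = π(106⁴ − 92.70⁴)/64 = 2.572×10^6 mm⁴
A = 2.076×10^3 mm²;  r_min = √(I/A) = √(2.572×10^6/2.076×10^3) = 35.20 mm
L_e = K·L = 0.5 × 7.66 m = 3.830 m = 3830.0 mm
λ = L_e / r_min = 3830.0 / 35.20 = 109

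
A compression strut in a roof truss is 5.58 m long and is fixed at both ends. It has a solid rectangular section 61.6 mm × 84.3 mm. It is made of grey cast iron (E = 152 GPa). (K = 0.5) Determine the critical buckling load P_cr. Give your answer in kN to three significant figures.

Buckling occurs about the weak axis: I_min = h·b³/12 with b = 61.6 mm (the shorter side).
I_min = 84.3×61.6³/12 = 1.642×10^6 mm⁴
I = 1.642×10^6 mm⁴ = 1.642×10^-6 m⁴
Effective length L_e = K·L = 0.5 × 5.58 = 2.790 m
P_cr = π²EI / L_e² = π² × 152×10⁹ × 1.642×10^-6 / 2.790² = 3.165×10^5 N

P_cr ≈ 316 kN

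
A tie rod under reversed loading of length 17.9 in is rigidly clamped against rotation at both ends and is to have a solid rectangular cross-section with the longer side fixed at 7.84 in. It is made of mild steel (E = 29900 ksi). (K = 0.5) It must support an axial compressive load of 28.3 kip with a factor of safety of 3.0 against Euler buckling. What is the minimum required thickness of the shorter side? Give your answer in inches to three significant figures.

Required P_cr = n·P = 3.0 × 28.3 = 84.90 kip
L_e = K·L = 0.5 × 17.9 = 8.950 in
Required I = P_cr·L_e²/(π²E) = 8.490×10^4 × 8.950² / (π² × 2.99×10^7) = 2.305×10^-2 in⁴
Rectangle, weak axis: I_min = h·b³/12 with h = 7.84 in fixed  ⇒  b = (12I/h)^(1/3) = 0.328 in

b ≈ 0.328 in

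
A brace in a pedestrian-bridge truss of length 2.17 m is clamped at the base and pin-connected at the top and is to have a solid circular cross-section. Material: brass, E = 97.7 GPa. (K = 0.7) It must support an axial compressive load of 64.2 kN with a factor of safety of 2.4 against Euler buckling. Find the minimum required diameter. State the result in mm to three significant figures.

Required P_cr = n·P = 2.4 × 64.2 = 154.1 kN
L_e = K·L = 0.7 × 2.17 = 1.519 m
Required I = P_cr·L_e²/(π²E) = 1.541×10^5 × 1.519² / (π² × 9.77×10^10) = 3.687×10^-7 m⁴
I_req = 3.687×10^5 mm⁴
Solid circle: I = πd⁴/64  ⇒  d = (64I/π)^(1/4) = (64×3.687×10^5/π)^(1/4) = 52.4 mm

d ≈ 52.4 mm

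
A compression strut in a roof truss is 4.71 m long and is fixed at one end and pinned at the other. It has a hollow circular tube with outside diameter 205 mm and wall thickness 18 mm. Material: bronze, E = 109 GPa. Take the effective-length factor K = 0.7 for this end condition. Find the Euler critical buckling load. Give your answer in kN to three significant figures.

P_cr ≈ 4620 kN

Inner diameter d_i = 205 − 2×18 = 169.0 mm
I = π(d_o⁴ − d_i⁴)/64 = π(205⁴ − 169.0⁴)/64 = 4.665×10^7 mm⁴
I = 4.665×10^7 mm⁴ = 4.665×10^-5 m⁴
Effective length L_e = K·L = 0.7 × 4.71 = 3.297 m
P_cr = π²EI / L_e² = π² × 109×10⁹ × 4.665×10^-5 / 3.297² = 4.617×10^6 N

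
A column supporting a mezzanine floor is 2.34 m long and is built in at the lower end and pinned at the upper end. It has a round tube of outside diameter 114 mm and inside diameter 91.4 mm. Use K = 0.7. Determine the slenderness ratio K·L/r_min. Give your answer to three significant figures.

d_o = 114 mm, d_i = 91.4 mm
I = π(d_o⁴ − d_i⁴)/64 = π(114⁴ − 91.40⁴)/64 = 4.865×10^6 mm⁴
A = 3.646×10^3 mm²;  r_min = √(I/A) = √(4.865×10^6/3.646×10^3) = 36.53 mm
L_e = K·L = 0.7 × 2.34 m = 1.638 m = 1638.0 mm
λ = L_e / r_min = 1638.0 / 36.53 = 44.8

λ ≈ 44.8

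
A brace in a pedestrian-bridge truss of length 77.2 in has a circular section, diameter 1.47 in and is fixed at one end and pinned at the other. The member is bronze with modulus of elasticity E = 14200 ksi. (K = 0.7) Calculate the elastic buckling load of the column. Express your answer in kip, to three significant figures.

I = πd⁴/64 = π×1.47⁴/64 = 0.2292 in⁴
Effective length L_e = K·L = 0.7 × 77.2 = 54.04 in
P_cr = π²EI / L_e² = π² × 14200×10³ × 0.2292 / 54.04² = 1.100×10^4 lb

P_cr ≈ 11.0 kip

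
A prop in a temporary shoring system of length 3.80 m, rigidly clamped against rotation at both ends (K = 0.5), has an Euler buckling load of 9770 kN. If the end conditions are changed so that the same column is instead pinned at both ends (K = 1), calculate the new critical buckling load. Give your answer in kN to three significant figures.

P_cr ≈ 2440 kN

P_cr ∝ 1/K², so P_cr,new = P_cr,old × (K_old/K_new)² = 9770 × (0.5/1)²
= 9770 × 0.2500 = 2440 kN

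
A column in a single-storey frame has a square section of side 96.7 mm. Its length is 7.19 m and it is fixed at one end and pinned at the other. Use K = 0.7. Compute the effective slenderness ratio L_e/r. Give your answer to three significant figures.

I = a⁴/12 = 96.7⁴/12 = 7.287×10^6 mm⁴
A = 9.351×10^3 mm²;  r_min = √(I/A) = √(7.287×10^6/9.351×10^3) = 27.91 mm
L_e = K·L = 0.7 × 7.19 m = 5.033 m = 5033.0 mm
λ = L_e / r_min = 5033.0 / 27.91 = 180

λ ≈ 180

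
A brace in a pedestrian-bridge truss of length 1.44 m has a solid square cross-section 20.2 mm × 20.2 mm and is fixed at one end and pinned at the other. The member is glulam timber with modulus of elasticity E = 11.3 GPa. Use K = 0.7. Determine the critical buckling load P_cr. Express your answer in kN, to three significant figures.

I = a⁴/12 = 20.2⁴/12 = 1.387×10^4 mm⁴
I = 1.387×10^4 mm⁴ = 1.387×10^-8 m⁴
Effective length L_e = K·L = 0.7 × 1.44 = 1.008 m
P_cr = π²EI / L_e² = π² × 11.3×10⁹ × 1.387×10^-8 / 1.008² = 1.523×10^3 N

P_cr ≈ 1.52 kN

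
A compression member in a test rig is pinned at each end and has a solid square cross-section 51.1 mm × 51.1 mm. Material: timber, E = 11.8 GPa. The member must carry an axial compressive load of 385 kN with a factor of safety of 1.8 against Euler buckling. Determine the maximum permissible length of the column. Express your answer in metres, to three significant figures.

L_max ≈ 0.309 m

I = a⁴/12 = 51.1⁴/12 = 5.682×10^5 mm⁴
I = 5.682×10^-7 m⁴
Required critical load P_cr = n·P = 1.8 × 385 = 693.0 kN = 6.930×10^5 N
From P_cr = π²EI/(K·L)²:  L = (1/K)·√(π²EI/P_cr) = (1/1)·√(π²×1.18×10^10×5.682×10^-7/6.930×10^5)
L = 0.309 m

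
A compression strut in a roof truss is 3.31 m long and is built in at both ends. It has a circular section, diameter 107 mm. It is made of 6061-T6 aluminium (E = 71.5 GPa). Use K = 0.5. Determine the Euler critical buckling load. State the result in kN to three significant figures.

P_cr ≈ 1660 kN

I = πd⁴/64 = π×107⁴/64 = 6.434×10^6 mm⁴
I = 6.434×10^6 mm⁴ = 6.434×10^-6 m⁴
Effective length L_e = K·L = 0.5 × 3.31 = 1.655 m
P_cr = π²EI / L_e² = π² × 71.5×10⁹ × 6.434×10^-6 / 1.655² = 1.658×10^6 N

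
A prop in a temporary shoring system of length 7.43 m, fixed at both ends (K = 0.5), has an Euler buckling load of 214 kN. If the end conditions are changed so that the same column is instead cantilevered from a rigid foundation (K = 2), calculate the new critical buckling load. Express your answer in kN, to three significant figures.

P_cr ≈ 13.4 kN

P_cr ∝ 1/K², so P_cr,new = P_cr,old × (K_old/K_new)² = 214 × (0.5/2)²
= 214 × 0.06250 = 13.4 kN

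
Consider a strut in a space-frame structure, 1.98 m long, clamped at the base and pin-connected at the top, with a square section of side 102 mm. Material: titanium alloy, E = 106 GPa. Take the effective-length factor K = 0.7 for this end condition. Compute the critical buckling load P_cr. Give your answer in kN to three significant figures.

P_cr ≈ 4910 kN

I = a⁴/12 = 102⁴/12 = 9.020×10^6 mm⁴
I = 9.020×10^6 mm⁴ = 9.020×10^-6 m⁴
Effective length L_e = K·L = 0.7 × 1.98 = 1.386 m
P_cr = π²EI / L_e² = π² × 106×10⁹ × 9.020×10^-6 / 1.386² = 4.912×10^6 N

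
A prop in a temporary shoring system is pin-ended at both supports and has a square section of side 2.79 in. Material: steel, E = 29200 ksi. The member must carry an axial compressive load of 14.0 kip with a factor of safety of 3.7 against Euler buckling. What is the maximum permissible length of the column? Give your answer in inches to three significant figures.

L_max ≈ 168 in

I = a⁴/12 = 2.79⁴/12 = 5.049 in⁴
Required critical load P_cr = n·P = 3.7 × 14.0 = 51.80 kip = 5.180×10^4 lb
From P_cr = π²EI/(K·L)²:  L = (1/K)·√(π²EI/P_cr) = (1/1)·√(π²×2.92×10^7×5.049/5.180×10^4)
L = 168 in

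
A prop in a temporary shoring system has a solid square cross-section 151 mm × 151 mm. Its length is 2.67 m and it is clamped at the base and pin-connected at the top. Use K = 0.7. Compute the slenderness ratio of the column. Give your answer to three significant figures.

λ ≈ 42.9

For a square r = a/√12 = 151/√12 = 43.59 mm
L_e = K·L = 0.7 × 2.67 m = 1.869 m = 1869.0 mm
λ = L_e / r_min = 1869.0 / 43.59 = 42.9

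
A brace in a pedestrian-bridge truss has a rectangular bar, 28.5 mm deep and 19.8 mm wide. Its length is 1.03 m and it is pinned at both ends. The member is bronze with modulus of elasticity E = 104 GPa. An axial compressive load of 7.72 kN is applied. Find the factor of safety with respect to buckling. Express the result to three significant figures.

n ≈ 2.31

Buckling occurs about the weak axis: I_min = h·b³/12 with b = 19.8 mm (the shorter side).
I_min = 28.5×19.8³/12 = 1.844×10^4 mm⁴
I = 1.844×10^4 mm⁴ = 1.844×10^-8 m⁴
Effective length L_e = K·L = 1 × 1.03 = 1.030 m
P_cr = π²EI / L_e² = π² × 104×10⁹ × 1.844×10^-8 / 1.030² = 1.784×10^4 N
Factor of safety n = P_cr / P = 17.837 / 7.72 = 2.31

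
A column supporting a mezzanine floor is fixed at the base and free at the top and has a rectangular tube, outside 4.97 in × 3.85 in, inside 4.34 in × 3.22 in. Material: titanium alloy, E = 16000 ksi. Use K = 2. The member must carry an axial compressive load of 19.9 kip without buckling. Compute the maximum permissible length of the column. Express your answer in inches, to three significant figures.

L_max ≈ 151 in

Weak-axis I_min = (h_o·b_o³ − h_i·b_i³)/12 with b_o = 3.85, b_i = 3.220 in (shorter outer/inner sides).
I_min = (4.97×3.85³ − 4.340×3.220³)/12 = 11.56 in⁴
At the buckling limit P_cr = P = 1.990×10^4 lb
From P_cr = π²EI/(K·L)²:  L = (1/K)·√(π²EI/P_cr) = (1/2)·√(π²×1.60×10^7×11.56/1.990×10^4)
L = 151 in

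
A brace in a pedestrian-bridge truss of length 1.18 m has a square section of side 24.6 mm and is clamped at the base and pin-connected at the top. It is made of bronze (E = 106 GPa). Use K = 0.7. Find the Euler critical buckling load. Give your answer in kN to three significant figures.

P_cr ≈ 46.8 kN

I = a⁴/12 = 24.6⁴/12 = 3.052×10^4 mm⁴
I = 3.052×10^4 mm⁴ = 3.052×10^-8 m⁴
Effective length L_e = K·L = 0.7 × 1.18 = 0.8260 m
P_cr = π²EI / L_e² = π² × 106×10⁹ × 3.052×10^-8 / 0.8260² = 4.680×10^4 N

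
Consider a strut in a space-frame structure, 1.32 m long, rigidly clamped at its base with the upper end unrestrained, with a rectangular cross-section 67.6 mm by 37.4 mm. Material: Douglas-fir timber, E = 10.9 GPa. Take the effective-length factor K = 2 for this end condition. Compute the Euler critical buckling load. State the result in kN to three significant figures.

P_cr ≈ 4.55 kN

Buckling occurs about the weak axis: I_min = h·b³/12 with b = 37.4 mm (the shorter side).
I_min = 67.6×37.4³/12 = 2.947×10^5 mm⁴
I = 2.947×10^5 mm⁴ = 2.947×10^-7 m⁴
Effective length L_e = K·L = 2 × 1.32 = 2.640 m
P_cr = π²EI / L_e² = π² × 10.9×10⁹ × 2.947×10^-7 / 2.640² = 4.549×10^3 N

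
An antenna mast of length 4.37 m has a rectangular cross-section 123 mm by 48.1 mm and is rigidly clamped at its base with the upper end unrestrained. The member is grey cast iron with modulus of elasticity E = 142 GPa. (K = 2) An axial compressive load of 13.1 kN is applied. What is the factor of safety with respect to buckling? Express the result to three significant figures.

Buckling occurs about the weak axis: I_min = h·b³/12 with b = 48.1 mm (the shorter side).
I_min = 123×48.1³/12 = 1.141×10^6 mm⁴
I = 1.141×10^6 mm⁴ = 1.141×10^-6 m⁴
Effective length L_e = K·L = 2 × 4.37 = 8.740 m
P_cr = π²EI / L_e² = π² × 142×10⁹ × 1.141×10^-6 / 8.740² = 2.093×10^4 N
Factor of safety n = P_cr / P = 20.928 / 13.1 = 1.60

n ≈ 1.60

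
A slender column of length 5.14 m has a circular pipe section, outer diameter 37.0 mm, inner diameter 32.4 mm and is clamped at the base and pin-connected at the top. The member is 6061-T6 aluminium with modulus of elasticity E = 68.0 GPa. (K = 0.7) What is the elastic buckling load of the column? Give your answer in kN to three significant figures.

P_cr ≈ 1.97 kN

d_o = 37.0 mm, d_i = 32.4 mm
I = π(d_o⁴ − d_i⁴)/64 = π(37.0⁴ − 32.40⁴)/64 = 3.790×10^4 mm⁴
I = 3.790×10^4 mm⁴ = 3.790×10^-8 m⁴
Effective length L_e = K·L = 0.7 × 5.14 = 3.598 m
P_cr = π²EI / L_e² = π² × 68.0×10⁹ × 3.790×10^-8 / 3.598² = 1.965×10^3 N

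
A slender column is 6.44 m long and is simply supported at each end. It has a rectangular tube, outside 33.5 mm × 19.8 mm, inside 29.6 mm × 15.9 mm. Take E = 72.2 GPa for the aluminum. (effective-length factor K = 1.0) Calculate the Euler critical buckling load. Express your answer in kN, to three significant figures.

P_cr ≈ 0.202 kN

Weak-axis I_min = (h_o·b_o³ − h_i·b_i³)/12 with b_o = 19.8, b_i = 15.90 mm (shorter outer/inner sides).
I_min = (33.5×19.8³ − 29.60×15.90³)/12 = 1.175×10^4 mm⁴
I = 1.175×10^4 mm⁴ = 1.175×10^-8 m⁴
Effective length L_e = K·L = 1 × 6.44 = 6.440 m
P_cr = π²EI / L_e² = π² × 72.2×10⁹ × 1.175×10^-8 / 6.440² = 202.0 N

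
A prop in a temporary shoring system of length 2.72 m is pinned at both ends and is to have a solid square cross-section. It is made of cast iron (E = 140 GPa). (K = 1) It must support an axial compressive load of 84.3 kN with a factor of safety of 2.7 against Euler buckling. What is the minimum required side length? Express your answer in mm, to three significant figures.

Required P_cr = n·P = 2.7 × 84.3 = 227.6 kN
L_e = K·L = 1 × 2.72 = 2.720 m
Required I = P_cr·L_e²/(π²E) = 2.276×10^5 × 2.720² / (π² × 1.40×10^11) = 1.219×10^-6 m⁴
I_req = 1.219×10^6 mm⁴
Solid square: I = a⁴/12  ⇒  a = (12I)^(1/4) = (12×1.219×10^6)^(1/4) = 61.8 mm

a ≈ 61.8 mm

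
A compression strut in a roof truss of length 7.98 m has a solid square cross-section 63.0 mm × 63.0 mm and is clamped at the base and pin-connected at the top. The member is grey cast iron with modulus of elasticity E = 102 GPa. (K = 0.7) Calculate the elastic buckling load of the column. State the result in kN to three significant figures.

I = a⁴/12 = 63.0⁴/12 = 1.313×10^6 mm⁴
I = 1.313×10^6 mm⁴ = 1.313×10^-6 m⁴
Effective length L_e = K·L = 0.7 × 7.98 = 5.586 m
P_cr = π²EI / L_e² = π² × 102×10⁹ × 1.313×10^-6 / 5.586² = 4.235×10^4 N

P_cr ≈ 42.4 kN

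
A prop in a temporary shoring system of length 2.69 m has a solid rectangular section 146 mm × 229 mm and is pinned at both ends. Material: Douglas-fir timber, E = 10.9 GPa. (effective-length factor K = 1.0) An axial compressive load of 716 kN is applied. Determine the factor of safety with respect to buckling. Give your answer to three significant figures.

Buckling occurs about the weak axis: I_min = h·b³/12 with b = 146 mm (the shorter side).
I_min = 229×146³/12 = 5.939×10^7 mm⁴
I = 5.939×10^7 mm⁴ = 5.939×10^-5 m⁴
Effective length L_e = K·L = 1 × 2.69 = 2.690 m
P_cr = π²EI / L_e² = π² × 10.9×10⁹ × 5.939×10^-5 / 2.690² = 8.829×10^5 N
Factor of safety n = P_cr / P = 882.95 / 716 = 1.23

n ≈ 1.23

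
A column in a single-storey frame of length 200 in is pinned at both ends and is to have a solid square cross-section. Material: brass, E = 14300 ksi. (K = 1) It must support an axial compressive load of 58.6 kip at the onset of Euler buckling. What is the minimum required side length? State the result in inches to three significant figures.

L_e = K·L = 1 × 200 = 200.0 in
Required I = P_cr·L_e²/(π²E) = 5.860×10^4 × 200.0² / (π² × 1.43×10^7) = 16.61 in⁴
Solid square: I = a⁴/12  ⇒  a = (12I)^(1/4) = (12×16.61)^(1/4) = 3.76 in

a ≈ 3.76 in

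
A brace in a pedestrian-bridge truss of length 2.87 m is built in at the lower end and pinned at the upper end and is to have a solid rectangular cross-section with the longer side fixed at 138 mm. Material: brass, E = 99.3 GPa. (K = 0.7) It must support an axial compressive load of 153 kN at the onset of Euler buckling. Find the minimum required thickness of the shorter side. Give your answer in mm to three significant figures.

L_e = K·L = 0.7 × 2.87 = 2.009 m
Required I = P_cr·L_e²/(π²E) = 1.530×10^5 × 2.009² / (π² × 9.93×10^10) = 6.301×10^-7 m⁴
I_req = 6.301×10^5 mm⁴
Rectangle, weak axis: I_min = h·b³/12 with h = 138 mm fixed  ⇒  b = (12I/h)^(1/3) = 38.0 mm

b ≈ 38.0 mm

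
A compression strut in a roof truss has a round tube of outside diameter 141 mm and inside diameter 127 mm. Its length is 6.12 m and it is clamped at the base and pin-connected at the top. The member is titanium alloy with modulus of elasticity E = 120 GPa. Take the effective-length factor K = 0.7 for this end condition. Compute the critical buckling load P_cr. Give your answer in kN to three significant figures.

d_o = 141 mm, d_i = 127 mm
I = π(d_o⁴ − d_i⁴)/64 = π(141⁴ − 127.0⁴)/64 = 6.632×10^6 mm⁴
I = 6.632×10^6 mm⁴ = 6.632×10^-6 m⁴
Effective length L_e = K·L = 0.7 × 6.12 = 4.284 m
P_cr = π²EI / L_e² = π² × 120×10⁹ × 6.632×10^-6 / 4.284² = 4.280×10^5 N

P_cr ≈ 428 kN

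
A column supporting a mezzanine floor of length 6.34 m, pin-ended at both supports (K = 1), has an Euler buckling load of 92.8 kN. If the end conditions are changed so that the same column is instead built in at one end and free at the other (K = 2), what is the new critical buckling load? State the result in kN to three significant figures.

P_cr ∝ 1/K², so P_cr,new = P_cr,old × (K_old/K_new)² = 92.8 × (1/2)²
= 92.8 × 0.2500 = 23.2 kN

P_cr ≈ 23.2 kN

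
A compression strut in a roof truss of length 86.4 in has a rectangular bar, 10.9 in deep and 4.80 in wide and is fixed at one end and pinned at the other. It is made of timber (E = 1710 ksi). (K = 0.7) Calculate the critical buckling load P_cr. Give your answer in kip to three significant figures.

Buckling occurs about the weak axis: I_min = h·b³/12 with b = 4.80 in (the shorter side).
I_min = 10.9×4.80³/12 = 100.5 in⁴
Effective length L_e = K·L = 0.7 × 86.4 = 60.48 in
P_cr = π²EI / L_e² = π² × 1710×10³ × 100.5 / 60.48² = 4.635×10^5 lb

P_cr ≈ 463 kip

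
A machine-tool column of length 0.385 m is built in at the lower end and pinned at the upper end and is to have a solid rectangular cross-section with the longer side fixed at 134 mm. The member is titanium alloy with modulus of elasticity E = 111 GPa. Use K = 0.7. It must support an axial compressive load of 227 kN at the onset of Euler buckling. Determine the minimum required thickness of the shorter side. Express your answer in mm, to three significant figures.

b ≈ 11.0 mm

L_e = K·L = 0.7 × 0.385 = 0.2695 m
Required I = P_cr·L_e²/(π²E) = 2.270×10^5 × 0.2695² / (π² × 1.11×10^11) = 1.505×10^-8 m⁴
I_req = 1.505×10^4 mm⁴
Rectangle, weak axis: I_min = h·b³/12 with h = 134 mm fixed  ⇒  b = (12I/h)^(1/3) = 11.0 mm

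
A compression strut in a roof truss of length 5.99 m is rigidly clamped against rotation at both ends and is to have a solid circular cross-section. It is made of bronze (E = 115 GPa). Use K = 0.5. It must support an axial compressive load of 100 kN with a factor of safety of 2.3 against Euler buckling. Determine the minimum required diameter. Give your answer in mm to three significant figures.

Required P_cr = n·P = 2.3 × 100 = 230.0 kN
L_e = K·L = 0.5 × 5.99 = 2.995 m
Required I = P_cr·L_e²/(π²E) = 2.300×10^5 × 2.995² / (π² × 1.15×10^11) = 1.818×10^-6 m⁴
I_req = 1.818×10^6 mm⁴
Solid circle: I = πd⁴/64  ⇒  d = (64I/π)^(1/4) = (64×1.818×10^6/π)^(1/4) = 78.0 mm

d ≈ 78.0 mm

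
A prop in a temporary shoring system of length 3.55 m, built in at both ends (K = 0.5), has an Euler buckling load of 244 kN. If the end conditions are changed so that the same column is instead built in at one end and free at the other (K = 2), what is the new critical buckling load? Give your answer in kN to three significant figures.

P_cr ≈ 15.2 kN

P_cr ∝ 1/K², so P_cr,new = P_cr,old × (K_old/K_new)² = 244 × (0.5/2)²
= 244 × 0.06250 = 15.2 kN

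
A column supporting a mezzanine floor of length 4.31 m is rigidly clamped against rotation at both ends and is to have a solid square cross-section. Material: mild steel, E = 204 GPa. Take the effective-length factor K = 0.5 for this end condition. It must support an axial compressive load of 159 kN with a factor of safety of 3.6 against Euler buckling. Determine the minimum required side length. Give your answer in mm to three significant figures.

Required P_cr = n·P = 3.6 × 159 = 572.4 kN
L_e = K·L = 0.5 × 4.31 = 2.155 m
Required I = P_cr·L_e²/(π²E) = 5.724×10^5 × 2.155² / (π² × 2.04×10^11) = 1.320×10^-6 m⁴
I_req = 1.320×10^6 mm⁴
Solid square: I = a⁴/12  ⇒  a = (12I)^(1/4) = (12×1.320×10^6)^(1/4) = 63.1 mm

a ≈ 63.1 mm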